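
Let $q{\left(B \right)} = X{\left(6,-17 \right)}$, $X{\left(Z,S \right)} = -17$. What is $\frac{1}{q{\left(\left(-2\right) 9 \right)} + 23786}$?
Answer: $\frac{1}{23769} \approx 4.2072 \cdot 10^{-5}$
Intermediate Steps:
$q{\left(B \right)} = -17$
$\frac{1}{q{\left(\left(-2\right) 9 \right)} + 23786} = \frac{1}{-17 + 23786} = \frac{1}{23769}$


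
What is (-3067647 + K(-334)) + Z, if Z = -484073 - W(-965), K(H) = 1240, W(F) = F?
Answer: -3549515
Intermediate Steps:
Z = -483108 (Z = -484073 - 1*(-965) = -484073 + 965 = -483108)
(-3067647 + K(-334)) + Z = (-3067647 + 1240) - 483108 = -3066407 - 483108 = -3549515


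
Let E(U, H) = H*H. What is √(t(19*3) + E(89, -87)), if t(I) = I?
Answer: √7626 ≈ 87.327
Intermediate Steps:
E(U, H) = H²
√(t(19*3) + E(89, -87)) = √(19*3 + (-87)²) = √(57 + 7569) = √7626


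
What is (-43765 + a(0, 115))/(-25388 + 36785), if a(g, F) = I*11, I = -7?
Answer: -14614/3799 ≈ -3.8468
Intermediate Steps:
a(g, F) = -77 (a(g, F) = -7*11 = -77)
(-43765 + a(0, 115))/(-25388 + 36785) = (-43765 - 77)/(-25388 + 36785) = -43842/11397 = -43842*1/11397 = -14614/3799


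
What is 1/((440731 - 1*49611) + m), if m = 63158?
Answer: 1/454278 ≈ 2.2013e-6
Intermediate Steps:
1/((440731 - 1*49611) + m) = 1/((440731 - 1*49611) + 63158) = 1/((440731 - 49611) + 63158) = 1/(391120 + 63158) = 1/454278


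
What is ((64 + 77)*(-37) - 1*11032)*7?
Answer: -113743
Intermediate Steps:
((64 + 77)*(-37) - 1*11032)*7 = (141*(-37) - 11032)*7 = (-5217 - 11032)*7 = -16249*7 = -113743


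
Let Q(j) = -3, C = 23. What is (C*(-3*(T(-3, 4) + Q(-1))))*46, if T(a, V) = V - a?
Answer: -12696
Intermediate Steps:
(C*(-3*(T(-3, 4) + Q(-1))))*46 = (23*(-3*((4 - 1*(-3)) - 3)))*46 = (23*(-3*((4 + 3) - 3)))*46 = (23*(-3*(7 - 3)))*46 = (23*(-3*4))*46 = (23*(-12))*46 = -276*46 = -12696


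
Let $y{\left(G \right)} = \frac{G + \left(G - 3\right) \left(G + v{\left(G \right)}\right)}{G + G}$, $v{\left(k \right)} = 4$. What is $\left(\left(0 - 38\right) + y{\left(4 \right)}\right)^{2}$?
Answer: $\frac{5329}{4} \approx 1332.3$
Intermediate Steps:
$y{\left(G \right)} = \frac{G + \left(-3 + G\right) \left(4 + G\right)}{2 G}$ ($y{\left(G \right)} = \frac{G + \left(G - 3\right) \left(G + 4\right)}{G + G} = \frac{G + \left(-3 + G\right) \left(4 + G\right)}{2 G}$)
$\left(\left(0 - 38\right) + y{\left(4 \right)}\right)^{2} = \left(\left(0 - 38\right) + \left(1 + \frac{1}{2} \cdot 4 - \frac{6}{4}\right)\right)^{2} = \left(\left(0 - 38\right) + \left(1 + 2 - \frac{3}{2}\right)\right)^{2} = \left(-38 + \left(1 + 2 - \frac{3}{2}\right)\right)^{2} = \left(-38 + \frac{3}{2}\right)^{2} = \left(- \frac{73}{2}\right)^{2} = \frac{5329}{4}$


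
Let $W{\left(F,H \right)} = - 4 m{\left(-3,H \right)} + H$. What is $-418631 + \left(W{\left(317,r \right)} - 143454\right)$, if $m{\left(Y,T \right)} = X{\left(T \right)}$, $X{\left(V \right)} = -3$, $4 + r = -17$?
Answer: $-562094$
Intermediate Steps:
$r = -21$ ($r = -4 - 17 = -21$)
$m{\left(Y,T \right)} = -3$
$W{\left(F,H \right)} = 12 + H$ ($W{\left(F,H \right)} = \left(-4\right) \left(-3\right) + H = 12 + H$)
$-418631 + \left(W{\left(317,r \right)} - 143454\right) = -418631 + \left(\left(12 - 21\right) - 143454\right) = -418631 - 143463 = -562094$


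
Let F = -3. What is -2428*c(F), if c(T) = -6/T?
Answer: -4856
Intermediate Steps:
-2428*c(F) = -(-14568)/(-3) = -(-14568)*(-1)/3 = -2428*2 = -4856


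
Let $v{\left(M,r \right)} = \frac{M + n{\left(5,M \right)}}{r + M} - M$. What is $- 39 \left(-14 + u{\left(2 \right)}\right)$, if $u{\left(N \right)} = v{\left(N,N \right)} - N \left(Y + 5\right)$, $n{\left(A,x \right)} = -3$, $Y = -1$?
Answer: $\frac{3783}{4} \approx 945.75$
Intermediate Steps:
$v{\left(M,r \right)} = - M + \frac{-3 + M}{M + r}$ ($v{\left(M,r \right)} = \frac{M - 3}{r + M} - M = \frac{-3 + M}{M + r} - M = - M + \frac{-3 + M}{M + r}$)
$u{\left(N \right)} = - 4 N + \frac{-3 + N - 2 N^{2}}{2 N}$ ($u{\left(N \right)} = \frac{-3 + N - N^{2} - N N}{N + N} - N \left(-1 + 5\right) = \frac{-3 + N - N^{2} - N^{2}}{2 N} - N 4 = \frac{1}{2 N} \left(-3 + N - 2 N^{2}\right) - 4 N = \frac{-3 + N - 2 N^{2}}{2 N} - 4 N = - 4 N + \frac{-3 + N - 2 N^{2}}{2 N}$)
$- 39 \left(-14 + u{\left(2 \right)}\right) = - 39 \left(-14 + \frac{-3 + 2 - 10 \cdot 2^{2}}{2 \cdot 2}\right) = - 39 \left(-14 + \frac{1}{2} \cdot \frac{1}{2} \left(-3 + 2 - 40\right)\right) = - 39 \left(-14 + \frac{1}{2} \cdot \frac{1}{2} \left(-41\right)\right) = - 39 \left(-14 - \frac{41}{4}\right) = \left(-39\right) \left(- \frac{97}{4}\right) = \frac{3783}{4}$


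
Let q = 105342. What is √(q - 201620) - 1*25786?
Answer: -25786 + 23*I*√182 ≈ -25786.0 + 310.29*I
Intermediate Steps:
√(q - 201620) - 1*25786 = √(105342 - 201620) - 1*25786 = √(-96278) - 25786 = 23*I*√182 - 25786 = -25786 + 23*I*√182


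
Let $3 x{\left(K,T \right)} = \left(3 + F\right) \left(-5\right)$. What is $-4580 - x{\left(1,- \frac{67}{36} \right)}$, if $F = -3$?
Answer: $-4580$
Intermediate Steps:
$x{\left(K,T \right)} = 0$ ($x{\left(K,T \right)} = \frac{\left(3 - 3\right) \left(-5\right)}{3} = \frac{0 \left(-5\right)}{3} = \frac{1}{3} \cdot 0 = 0$)
$-4580 - x{\left(1,- \frac{67}{36} \right)} = -4580 - 0 = -4580 + 0 = -4580$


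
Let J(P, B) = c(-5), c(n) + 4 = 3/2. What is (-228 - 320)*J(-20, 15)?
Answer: 1370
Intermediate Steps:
c(n) = -5/2 (c(n) = -4 + 3/2 = -5/2)
J(P, B) = -5/2
(-228 - 320)*J(-20, 15) = (-228 - 320)*(-5/2) = -548*(-5/2) = 1370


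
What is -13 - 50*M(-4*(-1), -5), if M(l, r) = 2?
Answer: -113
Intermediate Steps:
-13 - 50*M(-4*(-1), -5) = -13 - 50*2 = -13 - 100 = -113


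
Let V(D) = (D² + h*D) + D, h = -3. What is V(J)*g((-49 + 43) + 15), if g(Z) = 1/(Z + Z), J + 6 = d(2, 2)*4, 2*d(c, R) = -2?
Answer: 20/3 ≈ 6.6667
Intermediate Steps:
d(c, R) = -1 (d(c, R) = (½)*(-2) = -1)
J = -10 (J = -6 - 1*4 = -6 - 4 = -10)
V(D) = D² - 2*D (V(D) = (D² - 3*D) + D = D² - 2*D)
g(Z) = 1/(2*Z)
V(J)*g((-49 + 43) + 15) = (-10*(-2 - 10))*(1/(2*((-49 + 43) + 15))) = (-10*(-12))*(1/(2*(-6 + 15))) = 120*((½)/9) = 120*((½)*(⅑)) = 120*(1/18) = 20/3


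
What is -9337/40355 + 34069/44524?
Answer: 959133907/1796766020 ≈ 0.53381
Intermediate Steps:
-9337/40355 + 34069/44524 = 959133907/1796766020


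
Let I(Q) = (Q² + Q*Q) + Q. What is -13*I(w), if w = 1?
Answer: -39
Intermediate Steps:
I(Q) = Q + 2*Q² (I(Q) = (Q² + Q²) + Q = 2*Q² + Q = Q + 2*Q²)
-13*I(w) = -13*(1 + 2*1) = -13*(1 + 2) = -13*3 = -39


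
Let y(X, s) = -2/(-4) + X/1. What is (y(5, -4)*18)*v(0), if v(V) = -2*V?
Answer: 0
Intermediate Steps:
y(X, s) = ½ + X (y(X, s) = -2*(-¼) + X*1 = ½ + X)
(y(5, -4)*18)*v(0) = ((½ + 5)*18)*(-2*0) = ((11/2)*18)*0 = 99*0 = 0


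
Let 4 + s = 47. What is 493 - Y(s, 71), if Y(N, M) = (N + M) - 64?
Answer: 443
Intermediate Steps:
s = 43 (s = -4 + 47 = 43)
Y(N, M) = -64 + M + N (Y(N, M) = (M + N) - 64 = -64 + M + N)
493 - Y(s, 71) = 493 - (-64 + 71 + 43) = 493 - 1*50 = 493 - 50 = 443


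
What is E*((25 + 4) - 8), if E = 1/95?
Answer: 21/95 ≈ 0.22105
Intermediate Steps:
E = 1/95 ≈ 0.010526
E*((25 + 4) - 8) = ((25 + 4) - 8)/95 = (29 - 8)/95 = (1/95)*21 = 21/95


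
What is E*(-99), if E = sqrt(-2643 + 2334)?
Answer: -99*I*sqrt(309) ≈ -1740.3*I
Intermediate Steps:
E = I*sqrt(309) (E = sqrt(-309) = I*sqrt(309) ≈ 17.578*I)
E*(-99) = (I*sqrt(309))*(-99) = -99*I*sqrt(309)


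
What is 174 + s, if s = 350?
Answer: 524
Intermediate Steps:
174 + s = 174 + 350 = 524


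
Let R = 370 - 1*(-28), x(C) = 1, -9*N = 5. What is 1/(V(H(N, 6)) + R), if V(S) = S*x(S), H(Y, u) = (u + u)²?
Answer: 1/542 ≈ 0.0018450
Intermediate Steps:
N = -5/9 (N = -⅑*5 = -5/9 ≈ -0.55556)
H(Y, u) = 4*u² (H(Y, u) = (2*u)² = 4*u²)
V(S) = S (V(S) = S*1 = S)
R = 398 (R = 370 + 28 = 398)
1/(V(H(N, 6)) + R) = 1/(4*6² + 398) = 1/(4*36 + 398) = 1/(144 + 398) = 1/542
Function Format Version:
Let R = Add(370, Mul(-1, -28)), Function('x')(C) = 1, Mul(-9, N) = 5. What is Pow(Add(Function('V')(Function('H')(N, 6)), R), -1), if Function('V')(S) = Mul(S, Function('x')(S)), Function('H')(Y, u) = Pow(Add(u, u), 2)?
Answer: Rational(1, 542) ≈ 0.0018450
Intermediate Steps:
N = Rational(-5, 9) (N = Mul(Rational(-1, 9), 5) = Rational(-5, 9) ≈ -0.55556)
Function('H')(Y, u) = Mul(4, Pow(u, 2)) (Function('H')(Y, u) = Pow(Mul(2, u), 2) = Mul(4, Pow(u, 2)))
Function('V')(S) = S (Function('V')(S) = Mul(S, 1) = S)
R = 398 (R = Add(370, 28) = 398)
Pow(Add(Function('V')(Function('H')(N, 6)), R), -1) = Pow(Add(Mul(4, Pow(6, 2)), 398), -1) = Pow(Add(Mul(4, 36), 398), -1) = Pow(Add(144, 398), -1) = Pow(542, -1) = Rational(1, 542)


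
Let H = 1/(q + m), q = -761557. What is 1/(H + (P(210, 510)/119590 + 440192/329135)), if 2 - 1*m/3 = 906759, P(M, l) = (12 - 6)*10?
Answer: 13704911855550020/18336106398269199 ≈ 0.74743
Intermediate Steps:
P(M, l) = 60 (P(M, l) = 6*10 = 60)
m = -2720271 (m = 6 - 3*906759 = 6 - 2720277 = -2720271)
H = -1/3481828 (H = 1/(-761557 - 2720271) = 1/(-3481828) = -1/3481828 ≈ -2.8721e-7)
1/(H + (P(210, 510)/119590 + 440192/329135)) = 1/(-1/3481828 + (60/119590 + 440192/329135)) = 1/(-1/3481828 + (60*(1/119590) + 440192*(1/329135))) = 1/(-1/3481828 + (6/11959 + 440192/329135)) = 1/(-1/3481828 + 5266230938/3936125465) = 1/(18336106398269199/13704911855550020) = 13704911855550020/18336106398269199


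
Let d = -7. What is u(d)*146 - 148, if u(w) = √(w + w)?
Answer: -148 + 146*I*√14 ≈ -148.0 + 546.28*I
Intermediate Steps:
u(w) = √2*√w (u(w) = √(2*w) = √2*√w)
u(d)*146 - 148 = (√2*√(-7))*146 - 148 = (√2*(I*√7))*146 - 148 = (I*√14)*146 - 148 = 146*I*√14 - 148 = -148 + 146*I*√14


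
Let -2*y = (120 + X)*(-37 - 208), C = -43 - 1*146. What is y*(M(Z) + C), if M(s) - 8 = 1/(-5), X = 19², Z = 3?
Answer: -10676757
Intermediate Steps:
X = 361
C = -189 (C = -43 - 146 = -189)
M(s) = 39/5 (M(s) = 8 + 1/(-5) = 8 - ⅕ = 39/5)
y = 117845/2 (y = -(120 + 361)*(-37 - 208)/2 = -481*(-245)/2 = -½*(-117845) = 117845/2 ≈ 58923.)
y*(M(Z) + C) = 117845*(39/5 - 189)/2 = (117845/2)*(-906/5) = -10676757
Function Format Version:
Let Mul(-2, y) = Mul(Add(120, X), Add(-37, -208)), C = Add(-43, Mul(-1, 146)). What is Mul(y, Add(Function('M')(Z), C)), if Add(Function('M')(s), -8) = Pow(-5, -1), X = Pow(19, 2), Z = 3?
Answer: -10676757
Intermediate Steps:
X = 361
C = -189 (C = Add(-43, -146) = -189)
Function('M')(s) = Rational(39, 5) (Function('M')(s) = Add(8, Pow(-5, -1)) = Add(8, Rational(-1, 5)) = Rational(39, 5))
y = Rational(117845, 2) (y = Mul(Rational(-1, 2), Mul(Add(120, 361), Add(-37, -208))) = Mul(Rational(-1, 2), Mul(481, -245)) = Mul(Rational(-1, 2), -117845) = Rational(117845, 2) ≈ 58923.)
Mul(y, Add(Function('M')(Z), C)) = Mul(Rational(117845, 2), Add(Rational(39, 5), -189)) = Mul(Rational(117845, 2), Rational(-906, 5)) = -10676757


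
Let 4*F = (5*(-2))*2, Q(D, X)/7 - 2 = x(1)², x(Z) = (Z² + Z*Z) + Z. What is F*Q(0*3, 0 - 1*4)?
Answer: -385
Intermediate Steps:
x(Z) = Z + 2*Z² (x(Z) = (Z² + Z²) + Z = 2*Z² + Z = Z + 2*Z²)
Q(D, X) = 77 (Q(D, X) = 14 + 7*(1*(1 + 2*1))² = 14 + 7*(1*(1 + 2))² = 14 + 7*(1*3)² = 14 + 7*3² = 14 + 7*9 = 14 + 63 = 77)
F = -5 (F = ((5*(-2))*2)/4 = (-10*2)/4 = (¼)*(-20) = -5)
F*Q(0*3, 0 - 1*4) = -5*77 = -385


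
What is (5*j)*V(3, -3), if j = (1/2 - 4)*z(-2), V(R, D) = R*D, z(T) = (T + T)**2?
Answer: 2520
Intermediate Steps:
z(T) = 4*T**2 (z(T) = (2*T)**2 = 4*T**2)
V(R, D) = D*R
j = -56 (j = (1/2 - 4)*(4*(-2)**2) = (1/2 - 4)*(4*4) = -7/2*16 = -56)
(5*j)*V(3, -3) = (5*(-56))*(-3*3) = -280*(-9) = 2520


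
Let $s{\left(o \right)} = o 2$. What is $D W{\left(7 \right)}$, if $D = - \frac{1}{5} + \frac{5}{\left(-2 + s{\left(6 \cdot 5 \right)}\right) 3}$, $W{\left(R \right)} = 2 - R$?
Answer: $\frac{149}{174} \approx 0.85632$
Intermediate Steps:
$s{\left(o \right)} = 2 o$
$D = - \frac{149}{870}$ ($D = - \frac{1}{5} + \frac{5}{\left(-2 + 2 \cdot 6 \cdot 5\right) 3} = \left(-1\right) \frac{1}{5} + \frac{5}{\left(-2 + 2 \cdot 30\right) 3} = - \frac{1}{5} + \frac{5}{\left(-2 + 60\right) 3} = - \frac{1}{5} + \frac{5}{58 \cdot 3} = - \frac{1}{5} + \frac{5}{174} = - \frac{149}{870} \approx -0.17126$)
$D W{\left(7 \right)} = - \frac{149 \left(2 - 7\right)}{870} = \left(- \frac{149}{870}\right) \left(-5\right) = \frac{149}{174}$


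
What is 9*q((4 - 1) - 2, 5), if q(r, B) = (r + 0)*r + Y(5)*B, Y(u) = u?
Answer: 234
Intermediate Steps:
q(r, B) = r² + 5*B (q(r, B) = (r + 0)*r + 5*B = r*r + 5*B = r² + 5*B)
9*q((4 - 1) - 2, 5) = 9*(((4 - 1) - 2)² + 5*5) = 9*((3 - 2)² + 25) = 9*(1² + 25) = 9*(1 + 25) = 9*26 = 234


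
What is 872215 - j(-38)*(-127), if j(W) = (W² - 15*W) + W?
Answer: 1123167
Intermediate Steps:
j(W) = W² - 14*W
872215 - j(-38)*(-127) = 872215 - (-38*(-14 - 38))*(-127) = 872215 - (-38*(-52))*(-127) = 872215 - 1976*(-127) = 872215 - 1*(-250952) = 872215 + 250952 = 1123167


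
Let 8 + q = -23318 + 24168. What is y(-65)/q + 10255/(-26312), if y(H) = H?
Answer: -5172495/11077352 ≈ -0.46694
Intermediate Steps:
q = 842 (q = -8 + (-23318 + 24168) = -8 + 850 = 842)
y(-65)/q + 10255/(-26312) = -65/842 + 10255/(-26312) = -65*1/842 + 10255*(-1/26312) = -65/842 - 10255/26312 = -5172495/11077352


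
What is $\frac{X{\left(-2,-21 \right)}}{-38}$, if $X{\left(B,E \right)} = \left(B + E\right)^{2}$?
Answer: $- \frac{529}{38} \approx -13.921$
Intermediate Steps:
$\frac{X{\left(-2,-21 \right)}}{-38} = \frac{\left(-2 - 21\right)^{2}}{-38} = \left(-23\right)^{2} \left(- \frac{1}{38}\right) = 529 \left(- \frac{1}{38}\right) = - \frac{529}{38}$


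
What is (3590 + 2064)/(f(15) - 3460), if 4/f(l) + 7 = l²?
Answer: -308143/188569 ≈ -1.6341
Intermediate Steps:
f(l) = 4/(-7 + l²)
(3590 + 2064)/(f(15) - 3460) = (3590 + 2064)/(4/(-7 + 15²) - 3460) = 5654/(4/(-7 + 225) - 3460) = 5654/(4/218 - 3460) = 5654/(4*(1/218) - 3460) = 5654/(2/109 - 3460) = 5654/(-377138/109) = 5654*(-109/377138) = -308143/188569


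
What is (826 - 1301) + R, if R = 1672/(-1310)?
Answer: -311961/655 ≈ -476.28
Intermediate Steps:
R = -836/655 (R = 1672*(-1/1310) = -836/655 ≈ -1.2763)
(826 - 1301) + R = (826 - 1301) - 836/655 = -475 - 836/655 = -311961/655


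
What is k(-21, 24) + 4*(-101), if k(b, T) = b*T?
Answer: -908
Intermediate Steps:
k(b, T) = T*b
k(-21, 24) + 4*(-101) = 24*(-21) + 4*(-101) = -504 - 404 = -908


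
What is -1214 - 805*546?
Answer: -440744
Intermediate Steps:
-1214 - 805*546 = -1214 - 439530 = -440744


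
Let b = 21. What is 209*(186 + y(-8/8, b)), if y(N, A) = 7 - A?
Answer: 35948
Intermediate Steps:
209*(186 + y(-8/8, b)) = 209*(186 + (7 - 1*21)) = 209*(186 + (7 - 21)) = 209*(186 - 14) = 209*172 = 35948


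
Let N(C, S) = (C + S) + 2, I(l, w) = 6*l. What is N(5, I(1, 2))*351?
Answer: 4563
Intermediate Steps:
N(C, S) = 2 + C + S
N(5, I(1, 2))*351 = (2 + 5 + 6*1)*351 = (2 + 5 + 6)*351 = 13*351 = 4563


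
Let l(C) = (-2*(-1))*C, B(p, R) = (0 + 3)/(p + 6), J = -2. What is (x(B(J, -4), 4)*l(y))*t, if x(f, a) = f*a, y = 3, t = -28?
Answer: -504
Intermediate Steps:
B(p, R) = 3/(6 + p)
x(f, a) = a*f
l(C) = 2*C
(x(B(J, -4), 4)*l(y))*t = ((4*(3/(6 - 2)))*(2*3))*(-28) = ((4*(3/4))*6)*(-28) = (3*6)*(-28) = 18*(-28) = -504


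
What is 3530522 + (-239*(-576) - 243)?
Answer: 3667943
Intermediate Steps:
3530522 + (-239*(-576) - 243) = 3530522 + (137664 - 243) = 3530522 + 137421 = 3667943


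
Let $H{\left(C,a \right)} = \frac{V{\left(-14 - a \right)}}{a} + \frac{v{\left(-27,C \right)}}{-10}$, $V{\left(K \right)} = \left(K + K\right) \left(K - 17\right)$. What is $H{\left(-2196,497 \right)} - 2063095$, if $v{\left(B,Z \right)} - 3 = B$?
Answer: $- \frac{732012433}{355} \approx -2.062 \cdot 10^{6}$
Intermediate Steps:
$v{\left(B,Z \right)} = 3 + B$
$V{\left(K \right)} = 2 K \left(-17 + K\right)$
$H{\left(C,a \right)} = \frac{12}{5} + \frac{2 \left(-31 - a\right) \left(-14 - a\right)}{a}$ ($H{\left(C,a \right)} = \frac{2 \left(-14 - a\right) \left(-17 - \left(14 + a\right)\right)}{a} + \frac{3 - 27}{-10} = \frac{2 \left(-14 - a\right) \left(-31 - a\right)}{a} - - \frac{12}{5} = \frac{2 \left(-31 - a\right) \left(-14 - a\right)}{a} + \frac{12}{5} = \frac{12}{5} + \frac{2 \left(-31 - a\right) \left(-14 - a\right)}{a}$)
$H{\left(-2196,497 \right)} - 2063095 = \left(\frac{462}{5} + 2 \cdot 497 + \frac{868}{497}\right) - 2063095 = \left(\frac{462}{5} + 994 + 868 \cdot \frac{1}{497}\right) - 2063095 = \left(\frac{462}{5} + 994 + \frac{124}{71}\right) - 2063095 = \frac{386292}{355} - 2063095 = - \frac{732012433}{355}$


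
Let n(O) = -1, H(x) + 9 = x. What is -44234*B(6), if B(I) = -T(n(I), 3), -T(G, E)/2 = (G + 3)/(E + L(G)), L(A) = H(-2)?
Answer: 22117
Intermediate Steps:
H(x) = -9 + x
L(A) = -11 (L(A) = -9 - 2 = -11)
T(G, E) = -2*(3 + G)/(-11 + E) (T(G, E) = -2*(G + 3)/(E - 11) = -2*(3 + G)/(-11 + E))
B(I) = -½ (B(I) = -2*(-3 - 1*(-1))/(-11 + 3) = -2*(-3 + 1)/(-8) = -2*(-1)*(-2)/8 = -1*½ = -½)
-44234*B(6) = -44234*(-½) = 22117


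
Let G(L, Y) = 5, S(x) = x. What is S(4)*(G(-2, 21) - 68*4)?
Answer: -1068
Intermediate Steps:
S(4)*(G(-2, 21) - 68*4) = 4*(5 - 68*4) = 4*(5 - 272) = 4*(-267) = -1068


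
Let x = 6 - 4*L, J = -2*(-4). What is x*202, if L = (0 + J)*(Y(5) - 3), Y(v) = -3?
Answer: 39996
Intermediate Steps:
J = 8
L = -48 (L = (0 + 8)*(-3 - 3) = 8*(-6) = -48)
x = 198 (x = 6 - 4*(-48) = 6 + 192 = 198)
x*202 = 198*202 = 39996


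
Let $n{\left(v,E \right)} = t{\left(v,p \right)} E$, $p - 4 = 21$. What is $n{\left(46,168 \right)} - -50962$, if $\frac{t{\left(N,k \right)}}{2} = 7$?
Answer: $53314$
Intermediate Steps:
$p = 25$ ($p = 4 + 21 = 25$)
$t{\left(N,k \right)} = 14$ ($t{\left(N,k \right)} = 2 \cdot 7 = 14$)
$n{\left(v,E \right)} = 14 E$
$n{\left(46,168 \right)} - -50962 = 14 \cdot 168 - -50962 = 2352 + 50962 = 53314$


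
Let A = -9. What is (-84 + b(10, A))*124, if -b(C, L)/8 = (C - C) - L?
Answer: -19344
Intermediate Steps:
b(C, L) = 8*L (b(C, L) = -8*((C - C) - L) = -8*(0 - L) = -(-8)*L = 8*L)
(-84 + b(10, A))*124 = (-84 + 8*(-9))*124 = (-84 - 72)*124 = -156*124 = -19344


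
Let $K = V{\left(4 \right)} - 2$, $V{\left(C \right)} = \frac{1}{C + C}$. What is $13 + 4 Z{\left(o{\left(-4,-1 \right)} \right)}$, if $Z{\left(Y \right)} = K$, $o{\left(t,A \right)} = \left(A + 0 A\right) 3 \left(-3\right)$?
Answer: $\frac{11}{2} \approx 5.5$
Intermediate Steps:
$V{\left(C \right)} = \frac{1}{2 C}$
$K = - \frac{15}{8}$ ($K = \frac{1}{2 \cdot 4} - 2 = \frac{1}{2} \cdot \frac{1}{4} - 2 = \frac{1}{8} - 2 = - \frac{15}{8} \approx -1.875$)
$o{\left(t,A \right)} = - 9 A$ ($o{\left(t,A \right)} = \left(A + 0\right) 3 \left(-3\right) = A 3 \left(-3\right) = 3 A \left(-3\right) = - 9 A$)
$Z{\left(Y \right)} = - \frac{15}{8}$
$13 + 4 Z{\left(o{\left(-4,-1 \right)} \right)} = 13 + 4 \left(- \frac{15}{8}\right) = 13 - \frac{15}{2} = \frac{11}{2}$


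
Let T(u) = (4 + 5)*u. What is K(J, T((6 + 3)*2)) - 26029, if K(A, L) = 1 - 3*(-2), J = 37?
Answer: -26022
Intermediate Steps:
T(u) = 9*u
K(A, L) = 7 (K(A, L) = 1 + 6 = 7)
K(J, T((6 + 3)*2)) - 26029 = 7 - 26029 = -26022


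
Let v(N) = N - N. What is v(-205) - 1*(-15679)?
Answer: 15679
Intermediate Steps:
v(N) = 0
v(-205) - 1*(-15679) = 0 - 1*(-15679) = 0 + 15679 = 15679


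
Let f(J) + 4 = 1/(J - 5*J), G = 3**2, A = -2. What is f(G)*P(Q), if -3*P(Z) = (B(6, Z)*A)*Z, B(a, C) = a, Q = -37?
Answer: 5365/9 ≈ 596.11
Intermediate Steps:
G = 9
P(Z) = 4*Z (P(Z) = -6*(-2)*Z/3 = -(-4)*Z = 4*Z)
f(J) = -4 - 1/(4*J) (f(J) = -4 + 1/(J - 5*J) = -4 + 1/(-4*J) = -4 - 1/(4*J))
f(G)*P(Q) = (-4 - 1/4/9)*(4*(-37)) = (-4 - 1/4*1/9)*(-148) = (-4 - 1/36)*(-148) = -145/36*(-148) = 5365/9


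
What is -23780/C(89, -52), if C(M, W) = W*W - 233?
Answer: -23780/2471 ≈ -9.6236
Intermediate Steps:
C(M, W) = -233 + W² (C(M, W) = W² - 233 = -233 + W²)
-23780/C(89, -52) = -23780/(-233 + (-52)²) = -23780/(-233 + 2704) = -23780/2471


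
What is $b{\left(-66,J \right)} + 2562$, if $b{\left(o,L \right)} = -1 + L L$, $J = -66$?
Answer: $6917$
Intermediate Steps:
$b{\left(o,L \right)} = -1 + L^{2}$
$b{\left(-66,J \right)} + 2562 = \left(-1 + \left(-66\right)^{2}\right) + 2562 = \left(-1 + 4356\right) + 2562 = 4355 + 2562 = 6917$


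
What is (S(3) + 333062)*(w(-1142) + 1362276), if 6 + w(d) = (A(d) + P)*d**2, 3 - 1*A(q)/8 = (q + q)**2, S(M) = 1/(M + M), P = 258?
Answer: -54382354444235616721/3 ≈ -1.8127e+19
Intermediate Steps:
S(M) = 1/(2*M)
A(q) = 24 - 32*q**2 (A(q) = 24 - 8*(q + q)**2 = 24 - 8*4*q**2 = 24 - 32*q**2)
w(d) = -6 + d**2*(282 - 32*d**2) (w(d) = -6 + ((24 - 32*d**2) + 258)*d**2 = -6 + (282 - 32*d**2)*d**2 = -6 + d**2*(282 - 32*d**2))
(S(3) + 333062)*(w(-1142) + 1362276) = ((1/2)/3 + 333062)*((-6 - 32*(-1142)**4 + 282*(-1142)**2) + 1362276) = ((1/2)*(1/3) + 333062)*((-6 - 32*1700843738896 + 282*1304164) + 1362276) = (1/6 + 333062)*((-6 - 54426999644672 + 367774248) + 1362276) = 1998373*(-54426631870430 + 1362276)/6 = (1998373/6)*(-54426630508154) = -54382354444235616721/3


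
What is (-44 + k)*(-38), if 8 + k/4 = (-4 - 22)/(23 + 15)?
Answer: 2992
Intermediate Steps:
k = -660/19 (k = -32 + 4*((-4 - 22)/(23 + 15)) = -32 + 4*(-26/38) = -32 + 4*(-26*1/38) = -32 + 4*(-13/19) = -32 - 52/19 = -660/19 ≈ -34.737)
(-44 + k)*(-38) = (-44 - 660/19)*(-38) = -1496/19*(-38) = 2992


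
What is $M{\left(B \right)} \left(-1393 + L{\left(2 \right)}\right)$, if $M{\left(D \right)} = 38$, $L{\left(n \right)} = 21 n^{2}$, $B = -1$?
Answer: $-49742$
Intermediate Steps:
$M{\left(B \right)} \left(-1393 + L{\left(2 \right)}\right) = 38 \left(-1393 + 21 \cdot 2^{2}\right) = 38 \left(-1393 + 21 \cdot 4\right) = 38 \left(-1393 + 84\right) = 38 \left(-1309\right) = -49742$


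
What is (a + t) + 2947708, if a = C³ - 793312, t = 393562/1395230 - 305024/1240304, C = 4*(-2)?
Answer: 116478639475030519/54078417185 ≈ 2.1539e+6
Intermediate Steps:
C = -8
t = 1954933979/54078417185 (t = 393562*(1/1395230) - 305024*1/1240304 = 196781/697615 - 19064/77519 = 1954933979/54078417185 ≈ 0.036150)
a = -793824 (a = (-8)³ - 793312 = -512 - 793312 = -793824)
(a + t) + 2947708 = (-793824 + 1954933979/54078417185) + 2947708 = -42928743488531461/54078417185 + 2947708 = 116478639475030519/54078417185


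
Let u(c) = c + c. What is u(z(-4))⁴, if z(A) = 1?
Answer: 16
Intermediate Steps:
u(c) = 2*c
u(z(-4))⁴ = (2*1)⁴ = 2⁴ = 16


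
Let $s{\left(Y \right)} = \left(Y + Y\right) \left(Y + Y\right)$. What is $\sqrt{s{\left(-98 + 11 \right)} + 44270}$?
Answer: $\sqrt{74546} \approx 273.03$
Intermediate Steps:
$s{\left(Y \right)} = 4 Y^{2}$ ($s{\left(Y \right)} = 2 Y 2 Y = 4 Y^{2}$)
$\sqrt{s{\left(-98 + 11 \right)} + 44270} = \sqrt{4 \left(-98 + 11\right)^{2} + 44270} = \sqrt{4 \left(-87\right)^{2} + 44270} = \sqrt{4 \cdot 7569 + 44270} = \sqrt{30276 + 44270} = \sqrt{74546}$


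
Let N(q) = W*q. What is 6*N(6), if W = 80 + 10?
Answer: 3240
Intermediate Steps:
W = 90
N(q) = 90*q
6*N(6) = 6*(90*6) = 6*540 = 3240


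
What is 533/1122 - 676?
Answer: -757939/1122 ≈ -675.53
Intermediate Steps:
533/1122 - 676 = -757939/1122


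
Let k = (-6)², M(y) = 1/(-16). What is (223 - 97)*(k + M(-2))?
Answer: 36225/8 ≈ 4528.1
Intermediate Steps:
M(y) = -1/16
k = 36
(223 - 97)*(k + M(-2)) = (223 - 97)*(36 - 1/16) = 126*(575/16) = 36225/8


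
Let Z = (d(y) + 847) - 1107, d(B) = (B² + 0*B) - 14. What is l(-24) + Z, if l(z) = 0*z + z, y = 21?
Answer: 143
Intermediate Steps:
d(B) = -14 + B² (d(B) = (B² + 0) - 14 = B² - 14 = -14 + B²)
l(z) = z (l(z) = 0 + z = z)
Z = 167 (Z = ((-14 + 21²) + 847) - 1107 = ((-14 + 441) + 847) - 1107 = (427 + 847) - 1107 = 1274 - 1107 = 167)
l(-24) + Z = -24 + 167 = 143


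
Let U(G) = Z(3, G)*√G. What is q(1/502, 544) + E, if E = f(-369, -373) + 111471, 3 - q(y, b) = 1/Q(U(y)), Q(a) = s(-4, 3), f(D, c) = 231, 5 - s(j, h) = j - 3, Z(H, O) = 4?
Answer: 1340459/12 ≈ 1.1170e+5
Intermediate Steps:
s(j, h) = 8 - j (s(j, h) = 5 - (j - 3) = 5 - (-3 + j) = 5 + (3 - j) = 8 - j)
U(G) = 4*√G
Q(a) = 12 (Q(a) = 8 - 1*(-4) = 8 + 4 = 12)
q(y, b) = 35/12 (q(y, b) = 3 - 1/12 = 35/12)
E = 111702 (E = 231 + 111471 = 111702)
q(1/502, 544) + E = 35/12 + 111702 = 1340459/12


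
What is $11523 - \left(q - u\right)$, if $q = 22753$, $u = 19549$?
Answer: $8319$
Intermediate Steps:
$11523 - \left(q - u\right) = 11523 + \left(19549 - 22753\right) = 11523 - 3204 = 8319$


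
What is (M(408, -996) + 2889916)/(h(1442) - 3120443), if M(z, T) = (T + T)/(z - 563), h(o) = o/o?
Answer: -17228422/18602635 ≈ -0.92613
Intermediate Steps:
h(o) = 1
M(z, T) = 2*T/(-563 + z) (M(z, T) = (2*T)/(-563 + z) = 2*T/(-563 + z))
(M(408, -996) + 2889916)/(h(1442) - 3120443) = (2*(-996)/(-563 + 408) + 2889916)/(1 - 3120443) = (2*(-996)/(-155) + 2889916)/(-3120442) = (2*(-996)*(-1/155) + 2889916)*(-1/3120442) = (1992/155 + 2889916)*(-1/3120442) = (447938972/155)*(-1/3120442) = -17228422/18602635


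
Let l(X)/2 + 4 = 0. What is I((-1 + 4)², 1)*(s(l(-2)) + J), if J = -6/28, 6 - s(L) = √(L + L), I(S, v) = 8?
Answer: 324/7 - 32*I ≈ 46.286 - 32.0*I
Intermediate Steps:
l(X) = -8 (l(X) = -8 + 2*0 = -8 + 0 = -8)
s(L) = 6 - √2*√L (s(L) = 6 - √(L + L) = 6 - √(2*L) = 6 - √2*√L)
J = -3/14 (J = -6*1/28 = -3/14 ≈ -0.21429)
I((-1 + 4)², 1)*(s(l(-2)) + J) = 8*((6 - √2*√(-8)) - 3/14) = 8*((6 - √2*2*I*√2) - 3/14) = 8*((6 - 4*I) - 3/14) = 8*(81/14 - 4*I) = 324/7 - 32*I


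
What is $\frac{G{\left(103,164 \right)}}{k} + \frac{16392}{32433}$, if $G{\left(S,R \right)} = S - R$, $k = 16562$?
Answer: $\frac{89835297}{179051782} \approx 0.50173$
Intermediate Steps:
$\frac{G{\left(103,164 \right)}}{k} + \frac{16392}{32433} = \frac{103 - 164}{16562} + \frac{16392}{32433} = \left(103 - 164\right) \frac{1}{16562} + 16392 \cdot \frac{1}{32433} = \left(-61\right) \frac{1}{16562} + \frac{5464}{10811} = - \frac{61}{16562} + \frac{5464}{10811} = \frac{89835297}{179051782}$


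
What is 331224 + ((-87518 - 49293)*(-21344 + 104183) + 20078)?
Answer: -11332935127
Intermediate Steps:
331224 + ((-87518 - 49293)*(-21344 + 104183) + 20078) = 331224 + (-136811*82839 + 20078) = 331224 + (-11333286429 + 20078) = 331224 - 11333266351 = -11332935127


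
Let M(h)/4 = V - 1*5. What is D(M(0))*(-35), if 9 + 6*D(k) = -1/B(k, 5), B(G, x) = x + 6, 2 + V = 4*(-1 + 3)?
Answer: 1750/33 ≈ 53.030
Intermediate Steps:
V = 6 (V = -2 + 4*(-1 + 3) = -2 + 4*2 = -2 + 8 = 6)
B(G, x) = 6 + x
M(h) = 4 (M(h) = 4*(6 - 1*5) = 4*(6 - 5) = 4*1 = 4)
D(k) = -50/33 (D(k) = -3/2 + (-1/(6 + 5))/6 = -3/2 + (-1/11)/6 = -3/2 + (-1*1/11)/6 = -3/2 + (⅙)*(-1/11) = -3/2 - 1/66 = -50/33)
D(M(0))*(-35) = -50/33*(-35) = 1750/33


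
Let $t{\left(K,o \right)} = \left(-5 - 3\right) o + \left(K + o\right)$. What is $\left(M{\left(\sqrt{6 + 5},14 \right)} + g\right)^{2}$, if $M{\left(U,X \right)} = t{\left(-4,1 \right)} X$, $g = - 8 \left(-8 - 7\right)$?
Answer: $1156$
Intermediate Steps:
$t{\left(K,o \right)} = K - 7 o$ ($t{\left(K,o \right)} = - 8 o + \left(K + o\right) = K - 7 o$)
$g = 120$ ($g = \left(-8\right) \left(-15\right) = 120$)
$M{\left(U,X \right)} = - 11 X$ ($M{\left(U,X \right)} = \left(-4 - 7\right) X = - 11 X$)
$\left(M{\left(\sqrt{6 + 5},14 \right)} + g\right)^{2} = \left(\left(-11\right) 14 + 120\right)^{2} = \left(-154 + 120\right)^{2} = \left(-34\right)^{2} = 1156$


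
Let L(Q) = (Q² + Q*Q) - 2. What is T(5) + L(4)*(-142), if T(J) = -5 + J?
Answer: -4260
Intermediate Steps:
L(Q) = -2 + 2*Q² (L(Q) = (Q² + Q²) - 2 = 2*Q² - 2 = -2 + 2*Q²)
T(5) + L(4)*(-142) = (-5 + 5) + (-2 + 2*4²)*(-142) = 0 + (-2 + 2*16)*(-142) = 0 + (-2 + 32)*(-142) = 0 + 30*(-142) = 0 - 4260 = -4260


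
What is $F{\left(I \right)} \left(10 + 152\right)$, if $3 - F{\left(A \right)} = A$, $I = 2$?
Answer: $162$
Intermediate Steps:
$F{\left(A \right)} = 3 - A$
$F{\left(I \right)} \left(10 + 152\right) = \left(3 - 2\right) \left(10 + 152\right) = \left(3 - 2\right) 162 = 1 \cdot 162 = 162$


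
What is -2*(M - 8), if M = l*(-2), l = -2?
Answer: 8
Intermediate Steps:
M = 4 (M = -2*(-2) = 4)
-2*(M - 8) = -2*(4 - 8) = -2*(-4) = 8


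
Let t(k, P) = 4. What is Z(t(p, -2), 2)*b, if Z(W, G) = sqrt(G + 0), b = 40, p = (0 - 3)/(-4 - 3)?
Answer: 40*sqrt(2) ≈ 56.569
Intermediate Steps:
p = 3/7 (p = -3/(-7) = -3*(-1/7) = 3/7 ≈ 0.42857)
Z(W, G) = sqrt(G)
Z(t(p, -2), 2)*b = sqrt(2)*40 = 40*sqrt(2)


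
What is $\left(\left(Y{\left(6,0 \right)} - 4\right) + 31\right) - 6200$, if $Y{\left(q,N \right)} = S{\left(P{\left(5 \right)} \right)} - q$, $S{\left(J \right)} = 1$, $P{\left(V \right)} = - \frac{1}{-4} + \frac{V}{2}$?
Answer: $-6178$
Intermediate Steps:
$P{\left(V \right)} = \frac{1}{4} + \frac{V}{2}$ ($P{\left(V \right)} = \left(-1\right) \left(- \frac{1}{4}\right) + V \frac{1}{2} = \frac{1}{4} + \frac{V}{2}$)
$Y{\left(q,N \right)} = 1 - q$
$\left(\left(Y{\left(6,0 \right)} - 4\right) + 31\right) - 6200 = \left(\left(\left(1 - 6\right) - 4\right) + 31\right) - 6200 = \left(\left(-5 - 4\right) + 31\right) - 6200 = \left(-9 + 31\right) - 6200 = 22 - 6200 = -6178$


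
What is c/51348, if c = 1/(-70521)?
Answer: -1/3621112308 ≈ -2.7616e-10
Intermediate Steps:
c = -1/70521 ≈ -1.4180e-5
c/51348 = -1/70521/51348 = -1/70521*1/51348 = -1/3621112308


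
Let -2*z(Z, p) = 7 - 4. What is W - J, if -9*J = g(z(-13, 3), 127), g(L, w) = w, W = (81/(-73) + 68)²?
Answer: 215269984/47961 ≈ 4488.4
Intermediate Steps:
z(Z, p) = -3/2 (z(Z, p) = -(7 - 4)/2 = -½*3 = -3/2)
W = 23843689/5329 (W = (81*(-1/73) + 68)² = (-81/73 + 68)² = (4883/73)² = 23843689/5329 ≈ 4474.3)
J = -127/9 (J = -⅑*127 = -127/9 ≈ -14.111)
W - J = 23843689/5329 - 1*(-127/9) = 23843689/5329 + 127/9 = 215269984/47961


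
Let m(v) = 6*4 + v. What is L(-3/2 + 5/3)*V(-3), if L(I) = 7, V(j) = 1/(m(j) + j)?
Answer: 7/18 ≈ 0.38889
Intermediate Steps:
m(v) = 24 + v
V(j) = 1/(24 + 2*j) (V(j) = 1/((24 + j) + j) = 1/(24 + 2*j))
L(-3/2 + 5/3)*V(-3) = 7*(1/(2*(12 - 3))) = 7*((½)/9) = 7*((½)*(⅑)) = 7*(1/18) = 7/18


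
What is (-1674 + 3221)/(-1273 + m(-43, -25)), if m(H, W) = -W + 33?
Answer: -1547/1215 ≈ -1.2733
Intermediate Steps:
m(H, W) = 33 - W
(-1674 + 3221)/(-1273 + m(-43, -25)) = (-1674 + 3221)/(-1273 + (33 - 1*(-25))) = 1547/(-1273 + (33 + 25)) = 1547/(-1273 + 58) = 1547/(-1215) = 1547*(-1/1215) = -1547/1215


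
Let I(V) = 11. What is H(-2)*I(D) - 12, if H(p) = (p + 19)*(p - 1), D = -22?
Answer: -573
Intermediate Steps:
H(p) = (-1 + p)*(19 + p) (H(p) = (19 + p)*(-1 + p) = (-1 + p)*(19 + p))
H(-2)*I(D) - 12 = (-19 + (-2)² + 18*(-2))*11 - 12 = (-19 + 4 - 36)*11 - 12 = -51*11 - 12 = -561 - 12 = -573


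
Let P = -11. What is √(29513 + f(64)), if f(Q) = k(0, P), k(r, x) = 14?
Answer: √29527 ≈ 171.83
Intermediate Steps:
f(Q) = 14
√(29513 + f(64)) = √(29513 + 14) = √29527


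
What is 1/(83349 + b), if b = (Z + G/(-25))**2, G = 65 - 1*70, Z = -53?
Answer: 25/2153421 ≈ 1.1609e-5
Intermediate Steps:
G = -5 (G = 65 - 70 = -5)
b = 69696/25 (b = (-53 - 5/(-25))**2 = (-53 - 5*(-1/25))**2 = (-53 + 1/5)**2 = (-264/5)**2 = 69696/25 ≈ 2787.8)
1/(83349 + b) = 1/(83349 + 69696/25) = 1/(2153421/25) = 25/2153421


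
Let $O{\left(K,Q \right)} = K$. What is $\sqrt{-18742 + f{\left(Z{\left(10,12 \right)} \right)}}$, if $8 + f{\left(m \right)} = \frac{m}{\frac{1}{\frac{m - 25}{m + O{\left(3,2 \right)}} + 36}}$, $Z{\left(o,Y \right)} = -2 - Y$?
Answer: $\frac{2 i \sqrt{583935}}{11} \approx 138.94 i$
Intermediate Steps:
$f{\left(m \right)} = -8 + m \left(36 + \frac{-25 + m}{3 + m}\right)$ ($f{\left(m \right)} = -8 + \frac{m}{\frac{1}{\frac{m - 25}{m + 3} + 36}} = -8 + \frac{m}{\frac{1}{\frac{-25 + m}{3 + m} + 36}} = -8 + \frac{m}{\frac{1}{36 + \frac{-25 + m}{3 + m}}} = -8 + m \left(36 + \frac{-25 + m}{3 + m}\right)$)
$\sqrt{-18742 + f{\left(Z{\left(10,12 \right)} \right)}} = \sqrt{-18742 + \frac{-24 + 37 \left(-2 - 12\right)^{2} + 75 \left(-2 - 12\right)}{3 - 14}} = \sqrt{-18742 + \frac{-24 + 37 \left(-14\right)^{2} + 75 \left(-14\right)}{3 - 14}} = \sqrt{-18742 + \frac{-24 + 37 \cdot 196 - 1050}{-11}} = \sqrt{-18742 - \frac{-24 + 7252 - 1050}{11}} = \sqrt{-18742 - \frac{6178}{11}} = \sqrt{- \frac{212340}{11}} = \frac{2 i \sqrt{583935}}{11}$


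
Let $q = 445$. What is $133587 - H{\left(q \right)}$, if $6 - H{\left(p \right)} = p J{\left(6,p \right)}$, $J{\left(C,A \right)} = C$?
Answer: $136251$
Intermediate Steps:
$H{\left(p \right)} = 6 - 6 p$ ($H{\left(p \right)} = 6 - p 6 = 6 - 6 p$)
$133587 - H{\left(q \right)} = 133587 - \left(6 - 2670\right) = 133587 - -2664 = 133587 + 2664 = 136251$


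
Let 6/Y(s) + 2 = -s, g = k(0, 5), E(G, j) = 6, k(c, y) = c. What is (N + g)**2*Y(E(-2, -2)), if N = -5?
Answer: -75/4 ≈ -18.750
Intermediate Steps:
g = 0
Y(s) = 6/(-2 - s)
(N + g)**2*Y(E(-2, -2)) = (-5 + 0)**2*(-6/(2 + 6)) = (-5)**2*(-6/8) = 25*(-6*1/8) = 25*(-3/4) = -75/4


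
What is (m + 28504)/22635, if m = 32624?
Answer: 6792/2515 ≈ 2.7006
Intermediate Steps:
(m + 28504)/22635 = (32624 + 28504)/22635 = 61128*(1/22635) = 6792/2515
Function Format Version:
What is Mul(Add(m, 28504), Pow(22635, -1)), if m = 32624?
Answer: Rational(6792, 2515) ≈ 2.7006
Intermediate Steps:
Mul(Add(m, 28504), Pow(22635, -1)) = Mul(Add(32624, 28504), Pow(22635, -1)) = Mul(61128, Rational(1, 22635)) = Rational(6792, 2515)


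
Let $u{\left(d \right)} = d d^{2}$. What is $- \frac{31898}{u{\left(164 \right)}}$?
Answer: $- \frac{389}{53792} \approx -0.0072316$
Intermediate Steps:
$u{\left(d \right)} = d^{3}$
$- \frac{31898}{u{\left(164 \right)}} = - \frac{31898}{164^{3}} = - \frac{31898}{4410944} = \left(-31898\right) \frac{1}{4410944} = - \frac{389}{53792}$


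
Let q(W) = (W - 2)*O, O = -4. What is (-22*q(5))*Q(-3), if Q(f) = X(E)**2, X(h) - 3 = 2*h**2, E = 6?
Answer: 1485000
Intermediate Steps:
X(h) = 3 + 2*h**2
q(W) = 8 - 4*W (q(W) = (W - 2)*(-4) = (-2 + W)*(-4) = 8 - 4*W)
Q(f) = 5625 (Q(f) = (3 + 2*6**2)**2 = (3 + 2*36)**2 = (3 + 72)**2 = 75**2 = 5625)
(-22*q(5))*Q(-3) = -22*(8 - 4*5)*5625 = -22*(8 - 20)*5625 = -22*(-12)*5625 = 264*5625 = 1485000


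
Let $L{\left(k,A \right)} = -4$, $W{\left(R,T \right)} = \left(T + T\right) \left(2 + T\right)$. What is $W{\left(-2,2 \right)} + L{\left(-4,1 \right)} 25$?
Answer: $-84$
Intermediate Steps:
$W{\left(R,T \right)} = 2 T \left(2 + T\right)$
$W{\left(-2,2 \right)} + L{\left(-4,1 \right)} 25 = 2 \cdot 2 \left(2 + 2\right) - 100 = 2 \cdot 2 \cdot 4 - 100 = 16 - 100 = -84$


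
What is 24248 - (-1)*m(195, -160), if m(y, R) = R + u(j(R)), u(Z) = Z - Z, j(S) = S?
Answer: 24088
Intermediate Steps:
u(Z) = 0
m(y, R) = R (m(y, R) = R + 0 = R)
24248 - (-1)*m(195, -160) = 24248 - (-1)*(-160) = 24248 - 1*160 = 24248 - 160 = 24088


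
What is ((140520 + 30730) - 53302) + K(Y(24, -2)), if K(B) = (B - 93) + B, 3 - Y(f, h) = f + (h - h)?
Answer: 117813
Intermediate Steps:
Y(f, h) = 3 - f (Y(f, h) = 3 - (f + (h - h)) = 3 - (f + 0) = 3 - f)
K(B) = -93 + 2*B (K(B) = (-93 + B) + B = -93 + 2*B)
((140520 + 30730) - 53302) + K(Y(24, -2)) = ((140520 + 30730) - 53302) + (-93 + 2*(3 - 1*24)) = (171250 - 53302) + (-93 + 2*(3 - 24)) = 117948 + (-93 + 2*(-21)) = 117948 + (-93 - 42) = 117948 - 135 = 117813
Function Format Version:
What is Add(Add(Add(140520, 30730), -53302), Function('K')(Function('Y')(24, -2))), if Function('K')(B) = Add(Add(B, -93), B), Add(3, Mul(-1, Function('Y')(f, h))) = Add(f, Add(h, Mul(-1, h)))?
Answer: 117813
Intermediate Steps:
Function('Y')(f, h) = Add(3, Mul(-1, f)) (Function('Y')(f, h) = Add(3, Mul(-1, Add(f, Add(h, Mul(-1, h))))) = Add(3, Mul(-1, Add(f, 0))) = Add(3, Mul(-1, f)))
Function('K')(B) = Add(-93, Mul(2, B)) (Function('K')(B) = Add(Add(-93, B), B) = Add(-93, Mul(2, B)))
Add(Add(Add(140520, 30730), -53302), Function('K')(Function('Y')(24, -2))) = Add(Add(Add(140520, 30730), -53302), Add(-93, Mul(2, Add(3, Mul(-1, 24))))) = Add(Add(171250, -53302), Add(-93, Mul(2, Add(3, -24)))) = Add(117948, Add(-93, Mul(2, -21))) = Add(117948, Add(-93, -42)) = Add(117948, -135) = 117813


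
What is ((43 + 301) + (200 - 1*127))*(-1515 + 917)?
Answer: -249366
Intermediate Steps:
((43 + 301) + (200 - 1*127))*(-1515 + 917) = (344 + (200 - 127))*(-598) = (344 + 73)*(-598) = 417*(-598) = -249366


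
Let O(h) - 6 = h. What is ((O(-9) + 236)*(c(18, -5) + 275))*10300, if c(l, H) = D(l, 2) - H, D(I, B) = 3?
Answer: 679171700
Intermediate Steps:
O(h) = 6 + h
c(l, H) = 3 - H
((O(-9) + 236)*(c(18, -5) + 275))*10300 = (((6 - 9) + 236)*((3 - 1*(-5)) + 275))*10300 = ((-3 + 236)*((3 + 5) + 275))*10300 = (233*(8 + 275))*10300 = (233*283)*10300 = 65939*10300 = 679171700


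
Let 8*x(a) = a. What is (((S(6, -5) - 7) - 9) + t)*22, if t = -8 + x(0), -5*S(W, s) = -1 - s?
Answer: -2728/5 ≈ -545.60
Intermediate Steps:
S(W, s) = 1/5 + s/5 (S(W, s) = -(-1 - s)/5 = 1/5 + s/5)
x(a) = a/8
t = -8 (t = -8 + (1/8)*0 = -8 + 0 = -8)
(((S(6, -5) - 7) - 9) + t)*22 = ((((1/5 + (1/5)*(-5)) - 7) - 9) - 8)*22 = ((((1/5 - 1) - 7) - 9) - 8)*22 = (((-4/5 - 7) - 9) - 8)*22 = ((-39/5 - 9) - 8)*22 = (-84/5 - 8)*22 = -124/5*22 = -2728/5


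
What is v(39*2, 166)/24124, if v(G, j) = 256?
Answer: 64/6031 ≈ 0.010612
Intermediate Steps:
v(39*2, 166)/24124 = 256/24124 = 256*(1/24124) = 64/6031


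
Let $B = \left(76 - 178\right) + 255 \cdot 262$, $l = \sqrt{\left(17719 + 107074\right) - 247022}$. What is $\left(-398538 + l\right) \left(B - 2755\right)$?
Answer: $-25487700714 + 575577 i \sqrt{1509} \approx -2.5488 \cdot 10^{10} + 2.2359 \cdot 10^{7} i$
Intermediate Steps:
$l = 9 i \sqrt{1509}$ ($l = \sqrt{124793 - 247022} = \sqrt{-122229} = 9 i \sqrt{1509} \approx 349.61 i$)
$B = 66708$ ($B = \left(76 - 178\right) + 66810 = -102 + 66810 = 66708$)
$\left(-398538 + l\right) \left(B - 2755\right) = \left(-398538 + 9 i \sqrt{1509}\right) \left(66708 - 2755\right) = \left(-398538 + 9 i \sqrt{1509}\right) 63953 = -25487700714 + 575577 i \sqrt{1509}$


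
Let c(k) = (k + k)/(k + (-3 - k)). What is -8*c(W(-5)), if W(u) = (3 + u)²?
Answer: 64/3 ≈ 21.333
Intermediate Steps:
c(k) = -2*k/3 (c(k) = (2*k)/(-3) = (2*k)*(-⅓) = -2*k/3)
-8*c(W(-5)) = -(-16)*(3 - 5)²/3 = -(-16)*(-2)²/3 = -(-16)*4/3 = -8*(-8/3) = 64/3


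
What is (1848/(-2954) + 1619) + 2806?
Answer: 933543/211 ≈ 4424.4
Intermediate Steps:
(1848/(-2954) + 1619) + 2806 = (1848*(-1/2954) + 1619) + 2806 = (-132/211 + 1619) + 2806 = 341477/211 + 2806 = 933543/211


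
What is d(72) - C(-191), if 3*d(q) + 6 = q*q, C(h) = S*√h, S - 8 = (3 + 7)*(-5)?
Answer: 1726 + 42*I*√191 ≈ 1726.0 + 580.45*I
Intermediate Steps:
S = -42 (S = 8 + (3 + 7)*(-5) = 8 + 10*(-5) = 8 - 50 = -42)
C(h) = -42*√h
d(q) = -2 + q²/3 (d(q) = -2 + (q*q)/3 = -2 + q²/3)
d(72) - C(-191) = (-2 + (⅓)*72²) - (-42)*√(-191) = (-2 + (⅓)*5184) - (-42)*I*√191 = (-2 + 1728) - (-42)*I*√191 = 1726 + 42*I*√191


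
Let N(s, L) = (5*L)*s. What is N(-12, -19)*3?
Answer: 3420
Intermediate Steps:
N(s, L) = 5*L*s
N(-12, -19)*3 = (5*(-19)*(-12))*3 = 1140*3 = 3420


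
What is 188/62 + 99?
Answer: 3163/31 ≈ 102.03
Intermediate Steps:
188/62 + 99 = 188*(1/62) + 99 = 94/31 + 99 = 3163/31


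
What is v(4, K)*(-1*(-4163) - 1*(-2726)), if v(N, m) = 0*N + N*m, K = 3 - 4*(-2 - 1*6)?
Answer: 964460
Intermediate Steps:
K = 35 (K = 3 - 4*(-2 - 6) = 3 - 4*(-8) = 3 + 32 = 35)
v(N, m) = N*m (v(N, m) = 0 + N*m = N*m)
v(4, K)*(-1*(-4163) - 1*(-2726)) = (4*35)*(-1*(-4163) - 1*(-2726)) = 140*(4163 + 2726) = 140*6889 = 964460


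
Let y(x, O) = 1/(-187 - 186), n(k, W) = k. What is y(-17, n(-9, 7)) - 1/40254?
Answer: -40627/15014742 ≈ -0.0027058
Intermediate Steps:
y(x, O) = -1/373 (y(x, O) = 1/(-373) = -1/373)
y(-17, n(-9, 7)) - 1/40254 = -1/373 - 1/40254 = -40627/15014742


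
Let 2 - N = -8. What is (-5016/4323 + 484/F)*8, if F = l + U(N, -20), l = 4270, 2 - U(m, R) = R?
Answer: -1177960/140563 ≈ -8.3803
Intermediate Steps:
N = 10 (N = 2 - 1*(-8) = 2 + 8 = 10)
U(m, R) = 2 - R
F = 4292 (F = 4270 + (2 - 1*(-20)) = 4270 + (2 + 20) = 4270 + 22 = 4292)
(-5016/4323 + 484/F)*8 = (-5016/4323 + 484/4292)*8 = (-5016*1/4323 + 484*(1/4292))*8 = (-152/131 + 121/1073)*8 = -147245/140563*8 = -1177960/140563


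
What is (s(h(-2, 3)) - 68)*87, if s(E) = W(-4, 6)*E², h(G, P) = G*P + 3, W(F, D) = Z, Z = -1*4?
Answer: -9048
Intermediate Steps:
Z = -4
W(F, D) = -4
h(G, P) = 3 + G*P
s(E) = -4*E²
(s(h(-2, 3)) - 68)*87 = (-4*(3 - 2*3)² - 68)*87 = (-4*(3 - 6)² - 68)*87 = (-4*(-3)² - 68)*87 = (-4*9 - 68)*87 = (-36 - 68)*87 = -104*87 = -9048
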